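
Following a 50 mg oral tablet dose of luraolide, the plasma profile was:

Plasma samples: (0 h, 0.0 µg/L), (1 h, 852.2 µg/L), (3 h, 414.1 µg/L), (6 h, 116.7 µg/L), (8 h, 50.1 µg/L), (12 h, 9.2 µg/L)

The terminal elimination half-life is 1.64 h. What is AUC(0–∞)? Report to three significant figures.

AUC = 2800 µg/L·h

Trapezoidal AUC_0→12:
  [0→1]: (0.0+852.2)/2 × 1 = 426.1
  [1→3]: (852.2+414.1)/2 × 2 = 1266.3
  [3→6]: (414.1+116.7)/2 × 3 = 796.2
  [6→8]: (116.7+50.1)/2 × 2 = 166.8
  [8→12]: (50.1+9.2)/2 × 4 = 118.6
  Sum = 2774.0 µg/L·h
k_e = ln2 / t½ = 0.693147 / 1.64 = 0.4227 h^-1
Extrapolated tail: C_last / k_e = 9.2 / 0.4227 = 21.765
AUC_0→∞ = 2774.0 + 21.765 = 2795.765 µg/L·h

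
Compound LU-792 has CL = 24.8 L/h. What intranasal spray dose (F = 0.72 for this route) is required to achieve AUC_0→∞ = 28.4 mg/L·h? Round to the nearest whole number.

Dose = 978 mg

Dose = CL × AUC_0→∞ / F
     = 24.8 × 28.4 / 0.72 = 978.222 mg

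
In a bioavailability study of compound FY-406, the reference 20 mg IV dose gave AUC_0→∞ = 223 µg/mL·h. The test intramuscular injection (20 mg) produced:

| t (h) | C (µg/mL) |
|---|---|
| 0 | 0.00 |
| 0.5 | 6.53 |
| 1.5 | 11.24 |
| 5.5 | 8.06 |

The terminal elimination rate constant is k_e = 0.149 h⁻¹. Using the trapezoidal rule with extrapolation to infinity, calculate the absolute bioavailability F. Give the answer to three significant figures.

Trapezoidal AUC_0→5.5 (intramuscular injection):
  [0→0.5]: (0.00+6.53)/2 × 0.5 = 1.6325
  [0.5→1.5]: (6.53+11.24)/2 × 1 = 8.885
  [1.5→5.5]: (11.24+8.06)/2 × 4 = 38.6
  Sum = 49.1175 µg/mL·h
Tail: C_last/k_e = 8.06/0.149 = 54.094
AUC_0→∞ (intramuscular injection) = 49.1175 + 54.094 = 103.2115 µg/mL·h
F = (AUC_ev/D_ev)/(AUC_iv/D_iv) = (103.2115/20)/(223/20) = 5.160575/11.15 = 0.4628

F = 0.463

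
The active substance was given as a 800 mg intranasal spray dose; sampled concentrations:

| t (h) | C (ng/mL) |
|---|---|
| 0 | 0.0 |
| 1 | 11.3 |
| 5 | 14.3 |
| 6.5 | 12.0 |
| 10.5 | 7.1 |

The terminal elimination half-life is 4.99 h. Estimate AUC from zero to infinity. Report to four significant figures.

Trapezoidal AUC_0→10.5:
  [0→1]: (0.0+11.3)/2 × 1 = 5.65
  [1→5]: (11.3+14.3)/2 × 4 = 51.2
  [5→6.5]: (14.3+12.0)/2 × 1.5 = 19.725
  [6.5→10.5]: (12.0+7.1)/2 × 4 = 38.2
  Sum = 114.775 ng/mL·h
k_e = ln2 / t½ = 0.693147 / 4.99 = 0.1389 h^-1
Extrapolated tail: C_last / k_e = 7.1 / 0.1389 = 51.116
AUC_0→∞ = 114.775 + 51.116 = 165.891 ng/mL·h

AUC = 165.9 ng/mL·h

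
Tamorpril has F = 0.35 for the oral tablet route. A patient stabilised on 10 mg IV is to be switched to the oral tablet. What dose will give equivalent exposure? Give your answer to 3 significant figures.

D_oral = 28.6 mg

For equal systemic exposure: F × D_ev = D_iv
D_ev = D_iv / F = 10 / 0.35 = 28.5714 mg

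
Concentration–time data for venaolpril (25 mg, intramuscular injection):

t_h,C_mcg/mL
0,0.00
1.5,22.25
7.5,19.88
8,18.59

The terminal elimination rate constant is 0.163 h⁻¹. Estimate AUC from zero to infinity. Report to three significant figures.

AUC = 267 mcg/mL·h

Trapezoidal AUC_0→8:
  [0→1.5]: (0.00+22.25)/2 × 1.5 = 16.6875
  [1.5→7.5]: (22.25+19.88)/2 × 6 = 126.39
  [7.5→8]: (19.88+18.59)/2 × 0.5 = 9.6175
  Sum = 152.695 mcg/mL·h
Extrapolated tail: C_last / k_e = 18.59 / 0.163 = 114.049
AUC_0→∞ = 152.695 + 114.049 = 266.744 mcg/mL·h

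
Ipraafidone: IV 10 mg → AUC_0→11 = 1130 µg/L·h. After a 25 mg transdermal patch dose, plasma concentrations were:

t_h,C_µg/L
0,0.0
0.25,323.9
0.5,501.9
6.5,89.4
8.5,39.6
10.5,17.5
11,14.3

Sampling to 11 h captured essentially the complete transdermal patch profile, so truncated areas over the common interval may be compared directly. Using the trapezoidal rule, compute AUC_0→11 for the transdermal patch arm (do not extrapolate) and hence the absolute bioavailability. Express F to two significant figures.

Trapezoidal AUC_0→11 (transdermal patch):
  [0→0.25]: (0.0+323.9)/2 × 0.25 = 40.4875
  [0.25→0.5]: (323.9+501.9)/2 × 0.25 = 103.225
  [0.5→6.5]: (501.9+89.4)/2 × 6 = 1773.9
  [6.5→8.5]: (89.4+39.6)/2 × 2 = 129.0
  [8.5→10.5]: (39.6+17.5)/2 × 2 = 57.1
  [10.5→11]: (17.5+14.3)/2 × 0.5 = 7.95
  Sum = 2111.6625 µg/L·h
F = (AUC_ev/D_ev)/(AUC_iv/D_iv) = (2111.6625/25)/(1130/10) = 84.4665/113 = 0.7475

F = 0.75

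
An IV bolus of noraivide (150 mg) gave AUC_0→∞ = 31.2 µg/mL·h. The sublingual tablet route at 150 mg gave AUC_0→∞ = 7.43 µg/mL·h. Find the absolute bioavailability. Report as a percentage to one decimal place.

F = (AUC_ev / D_ev) / (AUC_iv / D_iv)
  = (7.43/150) / (31.2/150)
  = 0.0495333 / 0.208 = 0.2381
  = 23.81%

F = 23.8%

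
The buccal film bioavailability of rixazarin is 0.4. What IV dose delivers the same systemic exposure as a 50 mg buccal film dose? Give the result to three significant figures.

Systemic exposure from an extravascular dose = F × D_ev, so the equivalent IV dose is F × D_ev.
D_iv = F × D_ev = 0.4 × 50 = 20 mg

D_iv = 20.0 mg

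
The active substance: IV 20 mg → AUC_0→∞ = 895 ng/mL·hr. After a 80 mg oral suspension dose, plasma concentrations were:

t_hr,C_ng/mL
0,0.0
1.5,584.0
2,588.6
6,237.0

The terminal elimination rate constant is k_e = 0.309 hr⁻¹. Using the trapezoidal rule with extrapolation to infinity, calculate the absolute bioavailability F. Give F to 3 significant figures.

F = 0.880

Trapezoidal AUC_0→6 (oral suspension):
  [0→1.5]: (0.0+584.0)/2 × 1.5 = 438.0
  [1.5→2]: (584.0+588.6)/2 × 0.5 = 293.15
  [2→6]: (588.6+237.0)/2 × 4 = 1651.2
  Sum = 2382.35 ng/mL·hr
Tail: C_last/k_e = 237.0/0.309 = 766.990
AUC_0→∞ (oral suspension) = 2382.35 + 766.990 = 3149.34 ng/mL·hr
F = (AUC_ev/D_ev)/(AUC_iv/D_iv) = (3149.34/80)/(895/20) = 39.36675/44.75 = 0.8797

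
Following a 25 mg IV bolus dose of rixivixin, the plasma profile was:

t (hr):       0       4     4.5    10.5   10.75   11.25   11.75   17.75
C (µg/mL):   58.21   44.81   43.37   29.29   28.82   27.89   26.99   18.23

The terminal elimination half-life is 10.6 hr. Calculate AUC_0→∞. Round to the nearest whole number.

AUC = 896 µg/mL·hr

Trapezoidal AUC_0→17.75:
  [0→4]: (58.21+44.81)/2 × 4 = 206.04
  [4→4.5]: (44.81+43.37)/2 × 0.5 = 22.045
  [4.5→10.5]: (43.37+29.29)/2 × 6 = 217.98
  [10.5→10.75]: (29.29+28.82)/2 × 0.25 = 7.26375
  [10.75→11.25]: (28.82+27.89)/2 × 0.5 = 14.1775
  [11.25→11.75]: (27.89+26.99)/2 × 0.5 = 13.72
  [11.75→17.75]: (26.99+18.23)/2 × 6 = 135.66
  Sum = 616.88625 µg/mL·hr
k_e = ln2 / t½ = 0.693147 / 10.6 = 0.0654 hr^-1
Extrapolated tail: C_last / k_e = 18.23 / 0.0654 = 278.746
AUC_0→∞ = 616.88625 + 278.746 = 895.63225 µg/mL·hr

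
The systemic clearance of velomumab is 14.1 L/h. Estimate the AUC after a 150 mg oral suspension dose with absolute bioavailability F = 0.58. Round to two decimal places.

AUC_0→∞ = F × Dose / CL
        = 0.58 × 150 / 14.1 = 6.17021 mg/L·h

AUC = 6.17 mg/L·h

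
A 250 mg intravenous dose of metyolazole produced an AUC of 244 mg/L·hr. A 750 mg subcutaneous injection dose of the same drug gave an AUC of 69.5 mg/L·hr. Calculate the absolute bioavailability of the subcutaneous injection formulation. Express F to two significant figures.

F = 0.095

F = (AUC_ev / D_ev) / (AUC_iv / D_iv)
  = (69.5/750) / (244/250)
  = 0.0926667 / 0.976 = 0.0949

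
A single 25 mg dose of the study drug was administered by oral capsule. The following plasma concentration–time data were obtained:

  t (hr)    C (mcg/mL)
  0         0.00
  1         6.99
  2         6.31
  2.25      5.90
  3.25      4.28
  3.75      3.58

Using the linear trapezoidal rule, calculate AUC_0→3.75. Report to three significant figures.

AUC = 18.7 mcg/mL·hr

Trapezoidal AUC_0→3.75:
  [0→1]: (0.00+6.99)/2 × 1 = 3.495
  [1→2]: (6.99+6.31)/2 × 1 = 6.65
  [2→2.25]: (6.31+5.90)/2 × 0.25 = 1.52625
  [2.25→3.25]: (5.90+4.28)/2 × 1 = 5.09
  [3.25→3.75]: (4.28+3.58)/2 × 0.5 = 1.965
  Sum = 18.72625 mcg/mL·hr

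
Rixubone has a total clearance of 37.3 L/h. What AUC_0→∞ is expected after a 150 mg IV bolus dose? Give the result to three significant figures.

AUC = 4.02 mg/L·h

AUC_0→∞ = Dose_iv / CL
        = 150 / 37.3 = 4.02145 mg/L·h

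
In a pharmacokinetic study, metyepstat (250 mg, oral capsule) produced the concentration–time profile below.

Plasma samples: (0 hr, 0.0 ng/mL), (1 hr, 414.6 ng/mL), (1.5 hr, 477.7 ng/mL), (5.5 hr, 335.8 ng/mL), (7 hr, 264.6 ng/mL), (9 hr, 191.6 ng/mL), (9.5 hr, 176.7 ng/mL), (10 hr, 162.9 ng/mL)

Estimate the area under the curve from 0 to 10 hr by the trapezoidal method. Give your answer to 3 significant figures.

AUC = 3140 ng/mL·hr

Trapezoidal AUC_0→10:
  [0→1]: (0.0+414.6)/2 × 1 = 207.3
  [1→1.5]: (414.6+477.7)/2 × 0.5 = 223.075
  [1.5→5.5]: (477.7+335.8)/2 × 4 = 1627.0
  [5.5→7]: (335.8+264.6)/2 × 1.5 = 450.3
  [7→9]: (264.6+191.6)/2 × 2 = 456.2
  [9→9.5]: (191.6+176.7)/2 × 0.5 = 92.075
  [9.5→10]: (176.7+162.9)/2 × 0.5 = 84.9
  Sum = 3140.85 ng/mL·hr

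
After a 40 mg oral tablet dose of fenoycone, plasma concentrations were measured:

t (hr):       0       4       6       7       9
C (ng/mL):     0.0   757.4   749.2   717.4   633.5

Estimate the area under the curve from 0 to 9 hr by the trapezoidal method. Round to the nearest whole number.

AUC = 5106 ng/mL·hr

Trapezoidal AUC_0→9:
  [0→4]: (0.0+757.4)/2 × 4 = 1514.8
  [4→6]: (757.4+749.2)/2 × 2 = 1506.6
  [6→7]: (749.2+717.4)/2 × 1 = 733.3
  [7→9]: (717.4+633.5)/2 × 2 = 1350.9
  Sum = 5105.6 ng/mL·hr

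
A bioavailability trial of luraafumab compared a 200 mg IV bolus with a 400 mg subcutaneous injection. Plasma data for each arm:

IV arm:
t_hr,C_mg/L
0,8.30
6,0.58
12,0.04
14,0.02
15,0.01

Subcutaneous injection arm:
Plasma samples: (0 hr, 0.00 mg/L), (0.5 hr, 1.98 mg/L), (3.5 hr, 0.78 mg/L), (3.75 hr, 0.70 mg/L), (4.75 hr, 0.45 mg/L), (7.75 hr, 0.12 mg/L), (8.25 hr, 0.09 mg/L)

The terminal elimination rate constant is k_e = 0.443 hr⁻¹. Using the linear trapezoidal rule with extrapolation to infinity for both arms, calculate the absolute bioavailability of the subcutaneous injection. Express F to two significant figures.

Trapezoidal AUC_0→15 (IV):
  [0→6]: (8.30+0.58)/2 × 6 = 26.64
  [6→12]: (0.58+0.04)/2 × 6 = 1.86
  [12→14]: (0.04+0.02)/2 × 2 = 0.06
  [14→15]: (0.02+0.01)/2 × 1 = 0.015
  Sum = 28.575 mg/L·hr
IV tail: 0.01/0.443 = 0.023; AUC_iv,0→∞ = 28.575 + 0.023 = 28.598 mg/L·hr
Trapezoidal AUC_0→8.25 (subcutaneous injection):
  [0→0.5]: (0.00+1.98)/2 × 0.5 = 0.495
  [0.5→3.5]: (1.98+0.78)/2 × 3 = 4.14
  [3.5→3.75]: (0.78+0.70)/2 × 0.25 = 0.185
  [3.75→4.75]: (0.70+0.45)/2 × 1 = 0.575
  [4.75→7.75]: (0.45+0.12)/2 × 3 = 0.855
  [7.75→8.25]: (0.12+0.09)/2 × 0.5 = 0.0525
  Sum = 6.3025 mg/L·hr
subcutaneous injection tail: 0.09/0.443 = 0.203; AUC_ev,0→∞ = 6.3025 + 0.203 = 6.5055 mg/L·hr
F = (AUC_ev/D_ev)/(AUC_iv/D_iv) = (6.5055/400)/(28.598/200) = 0.01626375/0.14299 = 0.1137

F = 0.11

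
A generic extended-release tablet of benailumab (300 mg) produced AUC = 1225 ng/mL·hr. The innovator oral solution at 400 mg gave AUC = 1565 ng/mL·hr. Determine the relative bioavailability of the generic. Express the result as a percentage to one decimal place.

F_rel = 104.4%

F_rel = (AUC_test/D_test) / (AUC_ref/D_ref)
      = (1225/300) / (1565/400)
      = 4.08333 / 3.9125 = 1.0437 = 104.37%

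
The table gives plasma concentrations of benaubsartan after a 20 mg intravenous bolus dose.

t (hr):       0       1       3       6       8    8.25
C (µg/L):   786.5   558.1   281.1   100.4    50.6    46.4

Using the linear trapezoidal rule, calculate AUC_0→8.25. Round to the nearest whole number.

Trapezoidal AUC_0→8.25:
  [0→1]: (786.5+558.1)/2 × 1 = 672.3
  [1→3]: (558.1+281.1)/2 × 2 = 839.2
  [3→6]: (281.1+100.4)/2 × 3 = 572.25
  [6→8]: (100.4+50.6)/2 × 2 = 151.0
  [8→8.25]: (50.6+46.4)/2 × 0.25 = 12.125
  Sum = 2246.875 µg/L·hr

AUC = 2247 µg/L·hr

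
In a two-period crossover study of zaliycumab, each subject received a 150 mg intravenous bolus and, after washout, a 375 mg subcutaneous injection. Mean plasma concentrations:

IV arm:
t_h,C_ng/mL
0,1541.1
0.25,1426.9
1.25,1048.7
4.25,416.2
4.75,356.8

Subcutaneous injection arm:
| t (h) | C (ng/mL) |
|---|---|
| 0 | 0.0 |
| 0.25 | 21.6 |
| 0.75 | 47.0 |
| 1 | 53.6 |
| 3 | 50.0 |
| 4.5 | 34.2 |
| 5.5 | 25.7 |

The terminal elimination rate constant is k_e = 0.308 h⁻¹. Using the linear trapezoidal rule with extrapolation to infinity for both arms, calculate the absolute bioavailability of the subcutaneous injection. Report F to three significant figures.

F = 0.0242

Trapezoidal AUC_0→4.75 (IV):
  [0→0.25]: (1541.1+1426.9)/2 × 0.25 = 371.0
  [0.25→1.25]: (1426.9+1048.7)/2 × 1 = 1237.8
  [1.25→4.25]: (1048.7+416.2)/2 × 3 = 2197.35
  [4.25→4.75]: (416.2+356.8)/2 × 0.5 = 193.25
  Sum = 3999.4 ng/mL·h
IV tail: 356.8/0.308 = 1158.442; AUC_iv,0→∞ = 3999.4 + 1158.442 = 5157.842 ng/mL·h
Trapezoidal AUC_0→5.5 (subcutaneous injection):
  [0→0.25]: (0.0+21.6)/2 × 0.25 = 2.7
  [0.25→0.75]: (21.6+47.0)/2 × 0.5 = 17.15
  [0.75→1]: (47.0+53.6)/2 × 0.25 = 12.575
  [1→3]: (53.6+50.0)/2 × 2 = 103.6
  [3→4.5]: (50.0+34.2)/2 × 1.5 = 63.15
  [4.5→5.5]: (34.2+25.7)/2 × 1 = 29.95
  Sum = 229.125 ng/mL·h
subcutaneous injection tail: 25.7/0.308 = 83.442; AUC_ev,0→∞ = 229.125 + 83.442 = 312.567 ng/mL·h
F = (AUC_ev/D_ev)/(AUC_iv/D_iv) = (312.567/375)/(5157.842/150) = 0.833512/34.3856 = 0.0242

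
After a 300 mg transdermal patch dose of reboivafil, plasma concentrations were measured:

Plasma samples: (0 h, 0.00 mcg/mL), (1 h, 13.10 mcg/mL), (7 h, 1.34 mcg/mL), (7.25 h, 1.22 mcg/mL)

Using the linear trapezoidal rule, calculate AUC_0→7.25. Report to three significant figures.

Trapezoidal AUC_0→7.25:
  [0→1]: (0.00+13.10)/2 × 1 = 6.55
  [1→7]: (13.10+1.34)/2 × 6 = 43.32
  [7→7.25]: (1.34+1.22)/2 × 0.25 = 0.32
  Sum = 50.19 mcg/mL·h

AUC = 50.2 mcg/mL·h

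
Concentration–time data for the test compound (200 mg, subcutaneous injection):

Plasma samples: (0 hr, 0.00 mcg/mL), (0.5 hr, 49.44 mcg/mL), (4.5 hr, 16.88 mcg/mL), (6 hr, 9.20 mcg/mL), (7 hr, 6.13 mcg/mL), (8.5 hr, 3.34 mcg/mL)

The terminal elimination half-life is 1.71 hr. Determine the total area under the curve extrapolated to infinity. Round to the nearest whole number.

Trapezoidal AUC_0→8.5:
  [0→0.5]: (0.00+49.44)/2 × 0.5 = 12.36
  [0.5→4.5]: (49.44+16.88)/2 × 4 = 132.64
  [4.5→6]: (16.88+9.20)/2 × 1.5 = 19.56
  [6→7]: (9.20+6.13)/2 × 1 = 7.665
  [7→8.5]: (6.13+3.34)/2 × 1.5 = 7.1025
  Sum = 179.3275 mcg/mL·hr
k_e = ln2 / t½ = 0.693147 / 1.71 = 0.4053 hr^-1
Extrapolated tail: C_last / k_e = 3.34 / 0.4053 = 8.241
AUC_0→∞ = 179.3275 + 8.241 = 187.5685 mcg/mL·hr

AUC = 188 mcg/mL·hr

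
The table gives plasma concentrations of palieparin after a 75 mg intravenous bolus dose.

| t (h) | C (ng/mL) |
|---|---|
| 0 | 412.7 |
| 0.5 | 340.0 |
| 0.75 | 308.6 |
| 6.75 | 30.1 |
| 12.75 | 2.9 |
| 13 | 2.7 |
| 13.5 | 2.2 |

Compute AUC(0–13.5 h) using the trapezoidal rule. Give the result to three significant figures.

Trapezoidal AUC_0→13.5:
  [0→0.5]: (412.7+340.0)/2 × 0.5 = 188.175
  [0.5→0.75]: (340.0+308.6)/2 × 0.25 = 81.075
  [0.75→6.75]: (308.6+30.1)/2 × 6 = 1016.1
  [6.75→12.75]: (30.1+2.9)/2 × 6 = 99.0
  [12.75→13]: (2.9+2.7)/2 × 0.25 = 0.7
  [13→13.5]: (2.7+2.2)/2 × 0.5 = 1.225
  Sum = 1386.275 ng/mL·h

AUC = 1390 ng/mL·h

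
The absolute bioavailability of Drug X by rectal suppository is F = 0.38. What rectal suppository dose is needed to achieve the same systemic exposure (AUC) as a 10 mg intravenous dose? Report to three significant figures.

D_rectal = 26.3 mg

For equal systemic exposure: F × D_ev = D_iv
D_ev = D_iv / F = 10 / 0.38 = 26.3158 mg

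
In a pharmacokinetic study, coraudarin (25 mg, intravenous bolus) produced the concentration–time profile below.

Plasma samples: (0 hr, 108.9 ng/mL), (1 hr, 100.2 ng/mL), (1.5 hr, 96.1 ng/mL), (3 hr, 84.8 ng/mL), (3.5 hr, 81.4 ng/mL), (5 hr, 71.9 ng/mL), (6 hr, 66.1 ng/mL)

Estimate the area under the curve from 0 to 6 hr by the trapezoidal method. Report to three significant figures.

AUC = 515 ng/mL·hr

Trapezoidal AUC_0→6:
  [0→1]: (108.9+100.2)/2 × 1 = 104.55
  [1→1.5]: (100.2+96.1)/2 × 0.5 = 49.075
  [1.5→3]: (96.1+84.8)/2 × 1.5 = 135.675
  [3→3.5]: (84.8+81.4)/2 × 0.5 = 41.55
  [3.5→5]: (81.4+71.9)/2 × 1.5 = 114.975
  [5→6]: (71.9+66.1)/2 × 1 = 69.0
  Sum = 514.825 ng/mL·hr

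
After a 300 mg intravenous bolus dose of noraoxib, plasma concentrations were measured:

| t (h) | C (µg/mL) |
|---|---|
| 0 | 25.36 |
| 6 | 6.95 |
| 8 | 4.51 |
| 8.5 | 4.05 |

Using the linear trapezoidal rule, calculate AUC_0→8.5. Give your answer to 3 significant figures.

AUC = 111 µg/mL·h

Trapezoidal AUC_0→8.5:
  [0→6]: (25.36+6.95)/2 × 6 = 96.93
  [6→8]: (6.95+4.51)/2 × 2 = 11.46
  [8→8.5]: (4.51+4.05)/2 × 0.5 = 2.14
  Sum = 110.53 µg/mL·h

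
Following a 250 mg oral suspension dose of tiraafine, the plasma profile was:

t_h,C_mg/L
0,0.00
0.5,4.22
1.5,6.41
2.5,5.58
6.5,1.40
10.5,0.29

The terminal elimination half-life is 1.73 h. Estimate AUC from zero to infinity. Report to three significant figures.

AUC = 30.4 mg/L·h

Trapezoidal AUC_0→10.5:
  [0→0.5]: (0.00+4.22)/2 × 0.5 = 1.055
  [0.5→1.5]: (4.22+6.41)/2 × 1 = 5.315
  [1.5→2.5]: (6.41+5.58)/2 × 1 = 5.995
  [2.5→6.5]: (5.58+1.40)/2 × 4 = 13.96
  [6.5→10.5]: (1.40+0.29)/2 × 4 = 3.38
  Sum = 29.705 mg/L·h
k_e = ln2 / t½ = 0.693147 / 1.73 = 0.4007 h^-1
Extrapolated tail: C_last / k_e = 0.29 / 0.4007 = 0.724
AUC_0→∞ = 29.705 + 0.724 = 30.429 mg/L·h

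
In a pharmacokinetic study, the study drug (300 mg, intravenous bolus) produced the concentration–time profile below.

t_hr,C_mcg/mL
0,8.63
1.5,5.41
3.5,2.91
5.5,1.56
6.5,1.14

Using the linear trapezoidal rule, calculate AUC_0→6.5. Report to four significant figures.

AUC = 24.67 mcg/mL·hr

Trapezoidal AUC_0→6.5:
  [0→1.5]: (8.63+5.41)/2 × 1.5 = 10.53
  [1.5→3.5]: (5.41+2.91)/2 × 2 = 8.32
  [3.5→5.5]: (2.91+1.56)/2 × 2 = 4.47
  [5.5→6.5]: (1.56+1.14)/2 × 1 = 1.35
  Sum = 24.67 mcg/mL·hr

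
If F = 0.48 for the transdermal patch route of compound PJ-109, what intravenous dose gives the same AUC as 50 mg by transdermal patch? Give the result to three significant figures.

D_iv = 24.0 mg

Systemic exposure from an extravascular dose = F × D_ev, so the equivalent IV dose is F × D_ev.
D_iv = F × D_ev = 0.48 × 50 = 24 mg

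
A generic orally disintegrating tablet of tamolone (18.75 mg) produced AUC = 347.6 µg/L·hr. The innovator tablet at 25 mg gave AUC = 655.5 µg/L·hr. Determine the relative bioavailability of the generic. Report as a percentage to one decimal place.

F_rel = 70.7%

F_rel = (AUC_test/D_test) / (AUC_ref/D_ref)
      = (347.6/18.75) / (655.5/25)
      = 18.5387 / 26.22 = 0.7070 = 70.70%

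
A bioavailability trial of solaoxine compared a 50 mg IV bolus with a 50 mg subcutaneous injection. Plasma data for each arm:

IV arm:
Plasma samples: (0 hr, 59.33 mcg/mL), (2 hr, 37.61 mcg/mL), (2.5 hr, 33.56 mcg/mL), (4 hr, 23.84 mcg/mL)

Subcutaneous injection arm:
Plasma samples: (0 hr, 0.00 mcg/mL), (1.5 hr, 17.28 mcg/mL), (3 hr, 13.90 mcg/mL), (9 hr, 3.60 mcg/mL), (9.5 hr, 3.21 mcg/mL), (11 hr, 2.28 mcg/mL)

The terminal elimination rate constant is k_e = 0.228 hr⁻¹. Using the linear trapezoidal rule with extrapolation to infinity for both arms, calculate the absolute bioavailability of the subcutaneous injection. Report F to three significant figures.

F = 0.399

Trapezoidal AUC_0→4 (IV):
  [0→2]: (59.33+37.61)/2 × 2 = 96.94
  [2→2.5]: (37.61+33.56)/2 × 0.5 = 17.7925
  [2.5→4]: (33.56+23.84)/2 × 1.5 = 43.05
  Sum = 157.7825 mcg/mL·hr
IV tail: 23.84/0.228 = 104.561; AUC_iv,0→∞ = 157.7825 + 104.561 = 262.3435 mcg/mL·hr
Trapezoidal AUC_0→11 (subcutaneous injection):
  [0→1.5]: (0.00+17.28)/2 × 1.5 = 12.96
  [1.5→3]: (17.28+13.90)/2 × 1.5 = 23.385
  [3→9]: (13.90+3.60)/2 × 6 = 52.5
  [9→9.5]: (3.60+3.21)/2 × 0.5 = 1.7025
  [9.5→11]: (3.21+2.28)/2 × 1.5 = 4.1175
  Sum = 94.665 mcg/mL·hr
subcutaneous injection tail: 2.28/0.228 = 10.000; AUC_ev,0→∞ = 94.665 + 10.000 = 104.665 mcg/mL·hr
F = (AUC_ev/D_ev)/(AUC_iv/D_iv) = (104.665/50)/(262.3435/50) = 2.0933/5.24687 = 0.3990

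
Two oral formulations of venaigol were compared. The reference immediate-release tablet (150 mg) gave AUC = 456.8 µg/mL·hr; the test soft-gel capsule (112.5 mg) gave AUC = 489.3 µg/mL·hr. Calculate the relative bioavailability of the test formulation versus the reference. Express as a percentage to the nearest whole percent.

F_rel = (AUC_test/D_test) / (AUC_ref/D_ref)
      = (489.3/112.5) / (456.8/150)
      = 4.34933 / 3.04533 = 1.4282 = 142.82%

F_rel = 143%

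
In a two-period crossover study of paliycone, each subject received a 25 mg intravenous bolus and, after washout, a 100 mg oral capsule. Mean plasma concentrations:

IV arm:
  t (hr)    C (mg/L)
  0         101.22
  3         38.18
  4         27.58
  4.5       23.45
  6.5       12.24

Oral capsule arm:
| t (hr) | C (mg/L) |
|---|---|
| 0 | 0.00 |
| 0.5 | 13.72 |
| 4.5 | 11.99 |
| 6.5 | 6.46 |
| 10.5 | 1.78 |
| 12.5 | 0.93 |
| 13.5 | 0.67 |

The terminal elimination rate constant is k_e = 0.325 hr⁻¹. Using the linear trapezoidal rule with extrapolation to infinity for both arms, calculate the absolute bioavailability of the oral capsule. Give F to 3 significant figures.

Trapezoidal AUC_0→6.5 (IV):
  [0→3]: (101.22+38.18)/2 × 3 = 209.1
  [3→4]: (38.18+27.58)/2 × 1 = 32.88
  [4→4.5]: (27.58+23.45)/2 × 0.5 = 12.7575
  [4.5→6.5]: (23.45+12.24)/2 × 2 = 35.69
  Sum = 290.4275 mg/L·hr
IV tail: 12.24/0.325 = 37.662; AUC_iv,0→∞ = 290.4275 + 37.662 = 328.0895 mg/L·hr
Trapezoidal AUC_0→13.5 (oral capsule):
  [0→0.5]: (0.00+13.72)/2 × 0.5 = 3.43
  [0.5→4.5]: (13.72+11.99)/2 × 4 = 51.42
  [4.5→6.5]: (11.99+6.46)/2 × 2 = 18.45
  [6.5→10.5]: (6.46+1.78)/2 × 4 = 16.48
  [10.5→12.5]: (1.78+0.93)/2 × 2 = 2.71
  [12.5→13.5]: (0.93+0.67)/2 × 1 = 0.8
  Sum = 93.29 mg/L·hr
oral capsule tail: 0.67/0.325 = 2.062; AUC_ev,0→∞ = 93.29 + 2.062 = 95.352 mg/L·hr
F = (AUC_ev/D_ev)/(AUC_iv/D_iv) = (95.352/100)/(328.0895/25) = 0.95352/13.12358 = 0.0727

F = 0.0727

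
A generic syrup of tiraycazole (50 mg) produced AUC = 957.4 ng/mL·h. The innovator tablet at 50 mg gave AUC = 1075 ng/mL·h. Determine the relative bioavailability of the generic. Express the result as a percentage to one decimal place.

F_rel = (AUC_test/D_test) / (AUC_ref/D_ref)
      = (957.4/50) / (1075/50)
      = 19.148 / 21.5 = 0.8906 = 89.06%

F_rel = 89.1%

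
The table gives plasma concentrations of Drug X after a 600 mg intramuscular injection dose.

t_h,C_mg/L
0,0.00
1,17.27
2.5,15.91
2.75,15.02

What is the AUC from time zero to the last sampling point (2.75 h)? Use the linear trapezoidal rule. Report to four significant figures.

Trapezoidal AUC_0→2.75:
  [0→1]: (0.00+17.27)/2 × 1 = 8.635
  [1→2.5]: (17.27+15.91)/2 × 1.5 = 24.885
  [2.5→2.75]: (15.91+15.02)/2 × 0.25 = 3.86625
  Sum = 37.38625 mg/L·h

AUC = 37.39 mg/L·h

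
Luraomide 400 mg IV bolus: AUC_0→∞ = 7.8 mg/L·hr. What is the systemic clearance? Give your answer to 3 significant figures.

CL = 51.3 L/hr

CL = Dose_iv / AUC_0→∞
   = 400 / 7.8 = 51.2821 L/hr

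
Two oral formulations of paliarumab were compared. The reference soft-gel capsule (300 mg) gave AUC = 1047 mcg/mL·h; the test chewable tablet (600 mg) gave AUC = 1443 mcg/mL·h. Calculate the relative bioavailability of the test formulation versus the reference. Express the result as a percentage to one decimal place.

F_rel = 68.9%

F_rel = (AUC_test/D_test) / (AUC_ref/D_ref)
      = (1443/600) / (1047/300)
      = 2.405 / 3.49 = 0.6891 = 68.91%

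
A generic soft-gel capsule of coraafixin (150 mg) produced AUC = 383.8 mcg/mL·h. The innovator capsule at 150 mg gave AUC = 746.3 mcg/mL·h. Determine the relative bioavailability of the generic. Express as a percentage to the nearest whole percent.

F_rel = 51%

F_rel = (AUC_test/D_test) / (AUC_ref/D_ref)
      = (383.8/150) / (746.3/150)
      = 2.55867 / 4.97533 = 0.5143 = 51.43%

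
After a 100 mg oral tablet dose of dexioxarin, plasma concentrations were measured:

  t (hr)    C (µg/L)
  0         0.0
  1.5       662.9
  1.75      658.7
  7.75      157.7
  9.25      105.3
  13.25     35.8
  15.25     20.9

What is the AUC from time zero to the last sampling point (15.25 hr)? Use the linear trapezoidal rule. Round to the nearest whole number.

AUC = 3648 µg/L·hr

Trapezoidal AUC_0→15.25:
  [0→1.5]: (0.0+662.9)/2 × 1.5 = 497.175
  [1.5→1.75]: (662.9+658.7)/2 × 0.25 = 165.2
  [1.75→7.75]: (658.7+157.7)/2 × 6 = 2449.2
  [7.75→9.25]: (157.7+105.3)/2 × 1.5 = 197.25
  [9.25→13.25]: (105.3+35.8)/2 × 4 = 282.2
  [13.25→15.25]: (35.8+20.9)/2 × 2 = 56.7
  Sum = 3647.725 µg/L·hr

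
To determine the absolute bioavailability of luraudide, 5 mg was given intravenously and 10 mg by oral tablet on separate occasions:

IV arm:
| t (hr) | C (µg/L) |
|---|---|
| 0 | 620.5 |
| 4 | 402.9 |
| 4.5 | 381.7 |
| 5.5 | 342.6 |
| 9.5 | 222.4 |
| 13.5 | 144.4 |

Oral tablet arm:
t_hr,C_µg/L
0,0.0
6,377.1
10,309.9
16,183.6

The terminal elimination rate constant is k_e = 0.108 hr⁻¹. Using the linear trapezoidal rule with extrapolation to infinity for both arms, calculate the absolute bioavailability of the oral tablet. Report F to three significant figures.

F = 0.490

Trapezoidal AUC_0→13.5 (IV):
  [0→4]: (620.5+402.9)/2 × 4 = 2046.8
  [4→4.5]: (402.9+381.7)/2 × 0.5 = 196.15
  [4.5→5.5]: (381.7+342.6)/2 × 1 = 362.15
  [5.5→9.5]: (342.6+222.4)/2 × 4 = 1130.0
  [9.5→13.5]: (222.4+144.4)/2 × 4 = 733.6
  Sum = 4468.7 µg/L·hr
IV tail: 144.4/0.108 = 1337.037; AUC_iv,0→∞ = 4468.7 + 1337.037 = 5805.737 µg/L·hr
Trapezoidal AUC_0→16 (oral tablet):
  [0→6]: (0.0+377.1)/2 × 6 = 1131.3
  [6→10]: (377.1+309.9)/2 × 4 = 1374.0
  [10→16]: (309.9+183.6)/2 × 6 = 1480.5
  Sum = 3985.8 µg/L·hr
oral tablet tail: 183.6/0.108 = 1700.000; AUC_ev,0→∞ = 3985.8 + 1700.000 = 5685.8 µg/L·hr
F = (AUC_ev/D_ev)/(AUC_iv/D_iv) = (5685.8/10)/(5805.737/5) = 568.58/1161.1474 = 0.4897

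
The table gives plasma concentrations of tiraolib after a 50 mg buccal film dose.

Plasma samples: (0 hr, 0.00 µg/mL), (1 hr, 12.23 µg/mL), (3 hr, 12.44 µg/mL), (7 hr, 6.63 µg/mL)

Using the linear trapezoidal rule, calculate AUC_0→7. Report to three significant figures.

Trapezoidal AUC_0→7:
  [0→1]: (0.00+12.23)/2 × 1 = 6.115
  [1→3]: (12.23+12.44)/2 × 2 = 24.67
  [3→7]: (12.44+6.63)/2 × 4 = 38.14
  Sum = 68.925 µg/mL·hr

AUC = 68.9 µg/mL·hr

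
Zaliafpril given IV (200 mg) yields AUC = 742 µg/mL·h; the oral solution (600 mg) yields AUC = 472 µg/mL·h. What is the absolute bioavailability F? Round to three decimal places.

F = (AUC_ev / D_ev) / (AUC_iv / D_iv)
  = (472/600) / (742/200)
  = 0.786667 / 3.71 = 0.2120

F = 0.212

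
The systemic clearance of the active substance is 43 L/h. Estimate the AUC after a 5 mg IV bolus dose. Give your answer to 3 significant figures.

AUC = 0.116 mg/L·h

AUC_0→∞ = Dose_iv / CL
        = 5 / 43 = 0.116279 mg/L·h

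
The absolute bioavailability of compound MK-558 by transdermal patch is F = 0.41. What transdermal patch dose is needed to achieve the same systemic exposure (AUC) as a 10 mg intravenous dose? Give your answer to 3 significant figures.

D_transdermal = 24.4 mg

For equal systemic exposure: F × D_ev = D_iv
D_ev = D_iv / F = 10 / 0.41 = 24.3902 mg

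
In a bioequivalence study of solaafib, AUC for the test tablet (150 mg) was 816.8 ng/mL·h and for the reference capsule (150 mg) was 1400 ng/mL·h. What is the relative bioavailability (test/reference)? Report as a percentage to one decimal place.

F_rel = 58.3%

F_rel = (AUC_test/D_test) / (AUC_ref/D_ref)
      = (816.8/150) / (1400/150)
      = 5.44533 / 9.33333 = 0.5834 = 58.34%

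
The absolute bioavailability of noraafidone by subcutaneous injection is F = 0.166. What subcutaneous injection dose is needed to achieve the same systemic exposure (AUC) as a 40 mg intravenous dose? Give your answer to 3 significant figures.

For equal systemic exposure: F × D_ev = D_iv
D_ev = D_iv / F = 40 / 0.166 = 240.964 mg

D_subcutaneous = 241 mg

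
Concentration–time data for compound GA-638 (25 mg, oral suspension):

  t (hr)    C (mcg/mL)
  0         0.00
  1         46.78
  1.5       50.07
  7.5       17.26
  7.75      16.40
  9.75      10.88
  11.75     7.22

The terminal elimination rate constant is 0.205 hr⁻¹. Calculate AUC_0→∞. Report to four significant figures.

AUC = 334.4 mcg/mL·hr

Trapezoidal AUC_0→11.75:
  [0→1]: (0.00+46.78)/2 × 1 = 23.39
  [1→1.5]: (46.78+50.07)/2 × 0.5 = 24.2125
  [1.5→7.5]: (50.07+17.26)/2 × 6 = 201.99
  [7.5→7.75]: (17.26+16.40)/2 × 0.25 = 4.2075
  [7.75→9.75]: (16.40+10.88)/2 × 2 = 27.28
  [9.75→11.75]: (10.88+7.22)/2 × 2 = 18.1
  Sum = 299.18 mcg/mL·hr
Extrapolated tail: C_last / k_e = 7.22 / 0.205 = 35.220
AUC_0→∞ = 299.18 + 35.220 = 334.4 mcg/mL·hr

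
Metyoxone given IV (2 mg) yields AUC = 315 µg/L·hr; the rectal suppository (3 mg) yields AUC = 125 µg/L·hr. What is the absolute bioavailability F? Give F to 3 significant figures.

F = (AUC_ev / D_ev) / (AUC_iv / D_iv)
  = (125/3) / (315/2)
  = 41.6667 / 157.5 = 0.2646

F = 0.265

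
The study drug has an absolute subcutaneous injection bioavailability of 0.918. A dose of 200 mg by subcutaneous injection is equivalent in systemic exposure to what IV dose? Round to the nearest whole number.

Systemic exposure from an extravascular dose = F × D_ev, so the equivalent IV dose is F × D_ev.
D_iv = F × D_ev = 0.918 × 200 = 183.6 mg

D_iv = 184 mg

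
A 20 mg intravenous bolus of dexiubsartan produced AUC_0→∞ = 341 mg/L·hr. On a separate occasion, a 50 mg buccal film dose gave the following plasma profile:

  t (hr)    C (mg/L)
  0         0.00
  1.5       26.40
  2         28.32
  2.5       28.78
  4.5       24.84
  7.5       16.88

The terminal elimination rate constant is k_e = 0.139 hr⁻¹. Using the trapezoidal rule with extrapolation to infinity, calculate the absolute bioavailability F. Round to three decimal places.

Trapezoidal AUC_0→7.5 (buccal film):
  [0→1.5]: (0.00+26.40)/2 × 1.5 = 19.8
  [1.5→2]: (26.40+28.32)/2 × 0.5 = 13.68
  [2→2.5]: (28.32+28.78)/2 × 0.5 = 14.275
  [2.5→4.5]: (28.78+24.84)/2 × 2 = 53.62
  [4.5→7.5]: (24.84+16.88)/2 × 3 = 62.58
  Sum = 163.955 mg/L·hr
Tail: C_last/k_e = 16.88/0.139 = 121.439
AUC_0→∞ (buccal film) = 163.955 + 121.439 = 285.394 mg/L·hr
F = (AUC_ev/D_ev)/(AUC_iv/D_iv) = (285.394/50)/(341/20) = 5.70788/17.05 = 0.3348

F = 0.335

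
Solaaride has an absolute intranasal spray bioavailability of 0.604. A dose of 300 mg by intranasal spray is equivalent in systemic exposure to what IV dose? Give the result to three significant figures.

D_iv = 181 mg

Systemic exposure from an extravascular dose = F × D_ev, so the equivalent IV dose is F × D_ev.
D_iv = F × D_ev = 0.604 × 300 = 181.2 mg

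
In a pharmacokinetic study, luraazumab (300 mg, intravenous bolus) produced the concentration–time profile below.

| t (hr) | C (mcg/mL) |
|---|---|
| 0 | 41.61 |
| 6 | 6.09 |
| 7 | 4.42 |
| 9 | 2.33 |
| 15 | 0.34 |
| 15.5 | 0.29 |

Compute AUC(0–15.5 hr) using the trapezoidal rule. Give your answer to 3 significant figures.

AUC = 163 mcg/mL·hr

Trapezoidal AUC_0→15.5:
  [0→6]: (41.61+6.09)/2 × 6 = 143.1
  [6→7]: (6.09+4.42)/2 × 1 = 5.255
  [7→9]: (4.42+2.33)/2 × 2 = 6.75
  [9→15]: (2.33+0.34)/2 × 6 = 8.01
  [15→15.5]: (0.34+0.29)/2 × 0.5 = 0.1575
  Sum = 163.2725 mcg/mL·hr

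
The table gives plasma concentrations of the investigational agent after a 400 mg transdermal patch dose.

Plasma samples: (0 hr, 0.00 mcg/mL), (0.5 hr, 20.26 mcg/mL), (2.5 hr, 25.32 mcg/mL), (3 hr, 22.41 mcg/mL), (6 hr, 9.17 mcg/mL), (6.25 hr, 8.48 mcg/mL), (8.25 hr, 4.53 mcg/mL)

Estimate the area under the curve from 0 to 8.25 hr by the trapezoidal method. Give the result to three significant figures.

Trapezoidal AUC_0→8.25:
  [0→0.5]: (0.00+20.26)/2 × 0.5 = 5.065
  [0.5→2.5]: (20.26+25.32)/2 × 2 = 45.58
  [2.5→3]: (25.32+22.41)/2 × 0.5 = 11.9325
  [3→6]: (22.41+9.17)/2 × 3 = 47.37
  [6→6.25]: (9.17+8.48)/2 × 0.25 = 2.20625
  [6.25→8.25]: (8.48+4.53)/2 × 2 = 13.01
  Sum = 125.16375 mcg/mL·hr

AUC = 125 mcg/mL·hr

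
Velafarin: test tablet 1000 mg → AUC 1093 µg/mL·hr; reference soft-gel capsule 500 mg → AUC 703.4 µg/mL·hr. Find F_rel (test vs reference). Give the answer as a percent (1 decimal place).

F_rel = (AUC_test/D_test) / (AUC_ref/D_ref)
      = (1093/1000) / (703.4/500)
      = 1.093 / 1.4068 = 0.7769 = 77.69%

F_rel = 77.7%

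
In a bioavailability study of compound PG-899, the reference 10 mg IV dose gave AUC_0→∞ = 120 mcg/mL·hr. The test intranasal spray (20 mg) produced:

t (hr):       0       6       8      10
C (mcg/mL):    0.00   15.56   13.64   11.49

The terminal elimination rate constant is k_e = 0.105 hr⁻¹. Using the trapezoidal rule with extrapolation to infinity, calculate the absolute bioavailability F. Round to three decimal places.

F = 0.877

Trapezoidal AUC_0→10 (intranasal spray):
  [0→6]: (0.00+15.56)/2 × 6 = 46.68
  [6→8]: (15.56+13.64)/2 × 2 = 29.2
  [8→10]: (13.64+11.49)/2 × 2 = 25.13
  Sum = 101.01 mcg/mL·hr
Tail: C_last/k_e = 11.49/0.105 = 109.429
AUC_0→∞ (intranasal spray) = 101.01 + 109.429 = 210.439 mcg/mL·hr
F = (AUC_ev/D_ev)/(AUC_iv/D_iv) = (210.439/20)/(120/10) = 10.52195/12 = 0.8768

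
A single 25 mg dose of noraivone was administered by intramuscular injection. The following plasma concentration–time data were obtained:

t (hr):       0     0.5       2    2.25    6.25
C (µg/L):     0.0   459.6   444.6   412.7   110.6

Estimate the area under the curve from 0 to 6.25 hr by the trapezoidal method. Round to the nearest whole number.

Trapezoidal AUC_0→6.25:
  [0→0.5]: (0.0+459.6)/2 × 0.5 = 114.9
  [0.5→2]: (459.6+444.6)/2 × 1.5 = 678.15
  [2→2.25]: (444.6+412.7)/2 × 0.25 = 107.1625
  [2.25→6.25]: (412.7+110.6)/2 × 4 = 1046.6
  Sum = 1946.8125 µg/L·hr

AUC = 1947 µg/L·hr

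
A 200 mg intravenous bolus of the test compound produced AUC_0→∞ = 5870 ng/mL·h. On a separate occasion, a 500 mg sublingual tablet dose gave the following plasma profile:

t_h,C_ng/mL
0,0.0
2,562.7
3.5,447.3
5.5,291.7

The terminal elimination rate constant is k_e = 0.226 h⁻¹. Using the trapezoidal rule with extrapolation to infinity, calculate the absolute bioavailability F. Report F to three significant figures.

Trapezoidal AUC_0→5.5 (sublingual tablet):
  [0→2]: (0.0+562.7)/2 × 2 = 562.7
  [2→3.5]: (562.7+447.3)/2 × 1.5 = 757.5
  [3.5→5.5]: (447.3+291.7)/2 × 2 = 739.0
  Sum = 2059.2 ng/mL·h
Tail: C_last/k_e = 291.7/0.226 = 1290.708
AUC_0→∞ (sublingual tablet) = 2059.2 + 1290.708 = 3349.908 ng/mL·h
F = (AUC_ev/D_ev)/(AUC_iv/D_iv) = (3349.908/500)/(5870/200) = 6.699816/29.35 = 0.2283

F = 0.228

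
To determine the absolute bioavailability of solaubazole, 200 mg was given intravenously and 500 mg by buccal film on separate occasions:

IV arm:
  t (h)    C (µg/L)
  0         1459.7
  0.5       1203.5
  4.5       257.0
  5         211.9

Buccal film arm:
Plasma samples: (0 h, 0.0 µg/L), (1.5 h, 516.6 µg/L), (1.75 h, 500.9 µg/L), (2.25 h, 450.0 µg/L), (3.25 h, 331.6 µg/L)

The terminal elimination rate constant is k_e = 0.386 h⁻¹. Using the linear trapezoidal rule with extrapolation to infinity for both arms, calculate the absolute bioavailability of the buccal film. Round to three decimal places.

F = 0.188

Trapezoidal AUC_0→5 (IV):
  [0→0.5]: (1459.7+1203.5)/2 × 0.5 = 665.8
  [0.5→4.5]: (1203.5+257.0)/2 × 4 = 2921.0
  [4.5→5]: (257.0+211.9)/2 × 0.5 = 117.225
  Sum = 3704.025 µg/L·h
IV tail: 211.9/0.386 = 548.964; AUC_iv,0→∞ = 3704.025 + 548.964 = 4252.989 µg/L·h
Trapezoidal AUC_0→3.25 (buccal film):
  [0→1.5]: (0.0+516.6)/2 × 1.5 = 387.45
  [1.5→1.75]: (516.6+500.9)/2 × 0.25 = 127.1875
  [1.75→2.25]: (500.9+450.0)/2 × 0.5 = 237.725
  [2.25→3.25]: (450.0+331.6)/2 × 1 = 390.8
  Sum = 1143.1625 µg/L·h
buccal film tail: 331.6/0.386 = 859.067; AUC_ev,0→∞ = 1143.1625 + 859.067 = 2002.2295 µg/L·h
F = (AUC_ev/D_ev)/(AUC_iv/D_iv) = (2002.2295/500)/(4252.989/200) = 4.004459/21.264945 = 0.1883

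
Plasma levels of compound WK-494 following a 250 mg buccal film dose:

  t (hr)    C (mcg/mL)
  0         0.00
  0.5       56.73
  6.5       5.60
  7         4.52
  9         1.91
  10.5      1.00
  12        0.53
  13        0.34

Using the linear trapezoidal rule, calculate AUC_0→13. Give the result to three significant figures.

AUC = 214 mcg/mL·hr

Trapezoidal AUC_0→13:
  [0→0.5]: (0.00+56.73)/2 × 0.5 = 14.1825
  [0.5→6.5]: (56.73+5.60)/2 × 6 = 186.99
  [6.5→7]: (5.60+4.52)/2 × 0.5 = 2.53
  [7→9]: (4.52+1.91)/2 × 2 = 6.43
  [9→10.5]: (1.91+1.00)/2 × 1.5 = 2.1825
  [10.5→12]: (1.00+0.53)/2 × 1.5 = 1.1475
  [12→13]: (0.53+0.34)/2 × 1 = 0.435
  Sum = 213.8975 mcg/mL·hr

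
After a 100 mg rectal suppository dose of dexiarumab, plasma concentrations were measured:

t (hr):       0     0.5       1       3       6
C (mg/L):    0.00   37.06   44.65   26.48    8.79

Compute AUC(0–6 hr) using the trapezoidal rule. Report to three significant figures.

Trapezoidal AUC_0→6:
  [0→0.5]: (0.00+37.06)/2 × 0.5 = 9.265
  [0.5→1]: (37.06+44.65)/2 × 0.5 = 20.4275
  [1→3]: (44.65+26.48)/2 × 2 = 71.13
  [3→6]: (26.48+8.79)/2 × 3 = 52.905
  Sum = 153.7275 mg/L·hr

AUC = 154 mg/L·hr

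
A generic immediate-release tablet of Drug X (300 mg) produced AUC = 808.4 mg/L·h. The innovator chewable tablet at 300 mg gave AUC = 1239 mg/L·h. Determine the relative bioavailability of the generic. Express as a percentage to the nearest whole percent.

F_rel = (AUC_test/D_test) / (AUC_ref/D_ref)
      = (808.4/300) / (1239/300)
      = 2.69467 / 4.13 = 0.6525 = 65.25%

F_rel = 65%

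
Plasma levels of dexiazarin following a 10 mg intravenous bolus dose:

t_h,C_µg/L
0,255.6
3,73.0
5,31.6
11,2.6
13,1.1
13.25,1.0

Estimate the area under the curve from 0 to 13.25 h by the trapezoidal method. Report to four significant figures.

AUC = 704.1 µg/L·h

Trapezoidal AUC_0→13.25:
  [0→3]: (255.6+73.0)/2 × 3 = 492.9
  [3→5]: (73.0+31.6)/2 × 2 = 104.6
  [5→11]: (31.6+2.6)/2 × 6 = 102.6
  [11→13]: (2.6+1.1)/2 × 2 = 3.7
  [13→13.25]: (1.1+1.0)/2 × 0.25 = 0.2625
  Sum = 704.0625 µg/L·h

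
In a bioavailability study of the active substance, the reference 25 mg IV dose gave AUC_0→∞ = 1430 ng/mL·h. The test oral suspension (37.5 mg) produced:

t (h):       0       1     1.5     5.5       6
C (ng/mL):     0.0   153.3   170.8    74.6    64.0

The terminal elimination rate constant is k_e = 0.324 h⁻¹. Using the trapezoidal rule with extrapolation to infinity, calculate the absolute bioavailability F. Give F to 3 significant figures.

F = 0.411

Trapezoidal AUC_0→6 (oral suspension):
  [0→1]: (0.0+153.3)/2 × 1 = 76.65
  [1→1.5]: (153.3+170.8)/2 × 0.5 = 81.025
  [1.5→5.5]: (170.8+74.6)/2 × 4 = 490.8
  [5.5→6]: (74.6+64.0)/2 × 0.5 = 34.65
  Sum = 683.125 ng/mL·h
Tail: C_last/k_e = 64.0/0.324 = 197.531
AUC_0→∞ (oral suspension) = 683.125 + 197.531 = 880.656 ng/mL·h
F = (AUC_ev/D_ev)/(AUC_iv/D_iv) = (880.656/37.5)/(1430/25) = 23.48416/57.2 = 0.4106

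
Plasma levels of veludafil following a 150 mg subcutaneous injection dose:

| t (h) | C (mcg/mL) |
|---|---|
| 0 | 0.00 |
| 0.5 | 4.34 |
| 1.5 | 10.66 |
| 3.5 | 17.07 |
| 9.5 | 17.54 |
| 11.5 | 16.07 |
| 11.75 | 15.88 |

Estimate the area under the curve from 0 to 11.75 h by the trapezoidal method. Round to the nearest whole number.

AUC = 178 mcg/mL·h

Trapezoidal AUC_0→11.75:
  [0→0.5]: (0.00+4.34)/2 × 0.5 = 1.085
  [0.5→1.5]: (4.34+10.66)/2 × 1 = 7.5
  [1.5→3.5]: (10.66+17.07)/2 × 2 = 27.73
  [3.5→9.5]: (17.07+17.54)/2 × 6 = 103.83
  [9.5→11.5]: (17.54+16.07)/2 × 2 = 33.61
  [11.5→11.75]: (16.07+15.88)/2 × 0.25 = 3.99375
  Sum = 177.74875 mcg/mL·h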